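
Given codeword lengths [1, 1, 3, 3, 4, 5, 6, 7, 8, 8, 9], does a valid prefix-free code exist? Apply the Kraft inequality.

Kraft inequality: Σ 2^(-l_i) ≤ 1 for prefix-free code
Calculating: 2^(-1) + 2^(-1) + 2^(-3) + 2^(-3) + 2^(-4) + 2^(-5) + 2^(-6) + 2^(-7) + 2^(-8) + 2^(-8) + 2^(-9)
= 0.5 + 0.5 + 0.125 + 0.125 + 0.0625 + 0.03125 + 0.015625 + 0.0078125 + 0.00390625 + 0.00390625 + 0.001953125
= 1.3770
Since 1.3770 > 1, prefix-free code does not exist


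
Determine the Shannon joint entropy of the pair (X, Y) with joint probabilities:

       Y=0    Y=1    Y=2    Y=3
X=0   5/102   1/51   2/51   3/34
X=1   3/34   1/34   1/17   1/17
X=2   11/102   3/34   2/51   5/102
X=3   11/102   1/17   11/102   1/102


H(X,Y) = -Σ p(x,y) log₂ p(x,y)
  p(0,0)=5/102: -0.0490 × log₂(0.0490) = 0.2133
  p(0,1)=1/51: -0.0196 × log₂(0.0196) = 0.1112
  p(0,2)=2/51: -0.0392 × log₂(0.0392) = 0.1832
  p(0,3)=3/34: -0.0882 × log₂(0.0882) = 0.3090
  p(1,0)=3/34: -0.0882 × log₂(0.0882) = 0.3090
  p(1,1)=1/34: -0.0294 × log₂(0.0294) = 0.1496
  p(1,2)=1/17: -0.0588 × log₂(0.0588) = 0.2404
  p(1,3)=1/17: -0.0588 × log₂(0.0588) = 0.2404
  p(2,0)=11/102: -0.1078 × log₂(0.1078) = 0.3465
  p(2,1)=3/34: -0.0882 × log₂(0.0882) = 0.3090
  p(2,2)=2/51: -0.0392 × log₂(0.0392) = 0.1832
  p(2,3)=5/102: -0.0490 × log₂(0.0490) = 0.2133
  p(3,0)=11/102: -0.1078 × log₂(0.1078) = 0.3465
  p(3,1)=1/17: -0.0588 × log₂(0.0588) = 0.2404
  p(3,2)=11/102: -0.1078 × log₂(0.1078) = 0.3465
  p(3,3)=1/102: -0.0098 × log₂(0.0098) = 0.0654
H(X,Y) = 3.8072 bits


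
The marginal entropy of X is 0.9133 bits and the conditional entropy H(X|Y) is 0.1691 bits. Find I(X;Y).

I(X;Y) = H(X) - H(X|Y)
I(X;Y) = 0.9133 - 0.1691 = 0.7442 bits


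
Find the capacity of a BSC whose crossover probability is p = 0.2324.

For BSC with error probability p:
C = 1 - H(p) where H(p) is binary entropy
H(0.2324) = -0.2324 × log₂(0.2324) - 0.7676 × log₂(0.7676)
H(p) = 0.7822
C = 1 - 0.7822 = 0.2178 bits/use


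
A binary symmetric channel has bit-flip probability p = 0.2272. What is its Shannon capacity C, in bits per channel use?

For BSC with error probability p:
C = 1 - H(p) where H(p) is binary entropy
H(0.2272) = -0.2272 × log₂(0.2272) - 0.7728 × log₂(0.7728)
H(p) = 0.7731
C = 1 - 0.7731 = 0.2269 bits/use


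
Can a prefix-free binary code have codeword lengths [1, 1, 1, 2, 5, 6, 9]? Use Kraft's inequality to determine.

Kraft inequality: Σ 2^(-l_i) ≤ 1 for prefix-free code
Calculating: 2^(-1) + 2^(-1) + 2^(-1) + 2^(-2) + 2^(-5) + 2^(-6) + 2^(-9)
= 0.5 + 0.5 + 0.5 + 0.25 + 0.03125 + 0.015625 + 0.001953125
= 1.7988
Since 1.7988 > 1, prefix-free code does not exist


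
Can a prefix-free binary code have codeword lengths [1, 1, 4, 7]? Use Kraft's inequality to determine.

Kraft inequality: Σ 2^(-l_i) ≤ 1 for prefix-free code
Calculating: 2^(-1) + 2^(-1) + 2^(-4) + 2^(-7)
= 0.5 + 0.5 + 0.0625 + 0.0078125
= 1.0703
Since 1.0703 > 1, prefix-free code does not exist


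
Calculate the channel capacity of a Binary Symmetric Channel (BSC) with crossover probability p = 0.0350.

For BSC with error probability p:
C = 1 - H(p) where H(p) is binary entropy
H(0.0350) = -0.0350 × log₂(0.0350) - 0.9650 × log₂(0.9650)
H(p) = 0.2189
C = 1 - 0.2189 = 0.7811 bits/use


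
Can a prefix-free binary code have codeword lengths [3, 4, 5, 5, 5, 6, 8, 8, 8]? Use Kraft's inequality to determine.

Kraft inequality: Σ 2^(-l_i) ≤ 1 for prefix-free code
Calculating: 2^(-3) + 2^(-4) + 2^(-5) + 2^(-5) + 2^(-5) + 2^(-6) + 2^(-8) + 2^(-8) + 2^(-8)
= 0.125 + 0.0625 + 0.03125 + 0.03125 + 0.03125 + 0.015625 + 0.00390625 + 0.00390625 + 0.00390625
= 0.3086
Since 0.3086 ≤ 1, prefix-free code exists


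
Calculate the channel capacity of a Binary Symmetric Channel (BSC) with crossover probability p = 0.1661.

For BSC with error probability p:
C = 1 - H(p) where H(p) is binary entropy
H(0.1661) = -0.1661 × log₂(0.1661) - 0.8339 × log₂(0.8339)
H(p) = 0.6487
C = 1 - 0.6487 = 0.3513 bits/use


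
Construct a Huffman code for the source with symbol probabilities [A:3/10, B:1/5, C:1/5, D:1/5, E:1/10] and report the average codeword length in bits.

Huffman tree construction:
Combine smallest probabilities repeatedly
Resulting codes:
  A: 10 (length 2)
  B: 111 (length 3)
  C: 00 (length 2)
  D: 01 (length 2)
  E: 110 (length 3)
Average length = Σ p(s) × length(s) = 2.3000 bits


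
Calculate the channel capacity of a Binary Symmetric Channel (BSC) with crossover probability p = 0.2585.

For BSC with error probability p:
C = 1 - H(p) where H(p) is binary entropy
H(0.2585) = -0.2585 × log₂(0.2585) - 0.7415 × log₂(0.7415)
H(p) = 0.8245
C = 1 - 0.8245 = 0.1755 bits/use


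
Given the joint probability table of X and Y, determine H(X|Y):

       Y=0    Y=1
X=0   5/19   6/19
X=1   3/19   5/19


H(X|Y) = Σ_y p(y) H(X|Y=y)
  p(Y=0) = 8/19, H(X|Y=0) = 0.9544
  p(Y=1) = 11/19, H(X|Y=1) = 0.9940
H(X|Y) = 0.4211×0.9544 + 0.5789×0.9940 = 0.9774 bits


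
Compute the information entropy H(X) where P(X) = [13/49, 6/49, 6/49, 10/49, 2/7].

H(X) = -Σ p(x) log₂ p(x)
  -13/49 × log₂(13/49) = 0.5079
  -6/49 × log₂(6/49) = 0.3710
  -6/49 × log₂(6/49) = 0.3710
  -10/49 × log₂(10/49) = 0.4679
  -2/7 × log₂(2/7) = 0.5164
H(X) = 2.2341 bits


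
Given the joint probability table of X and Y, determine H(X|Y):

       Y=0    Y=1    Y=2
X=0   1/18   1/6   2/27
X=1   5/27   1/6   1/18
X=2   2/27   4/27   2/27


H(X|Y) = Σ_y p(y) H(X|Y=y)
  p(Y=0) = 17/54, H(X|Y=0) = 1.3831
  p(Y=1) = 13/27, H(X|Y=1) = 1.5828
  p(Y=2) = 11/54, H(X|Y=2) = 1.5726
H(X|Y) = 0.3148×1.3831 + 0.4815×1.5828 + 0.2037×1.5726 = 1.5179 bits


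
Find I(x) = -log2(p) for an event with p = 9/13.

Information content I(x) = -log₂(p(x))
I = -log₂(9/13) = -log₂(0.6923)
I = 0.5305 bits


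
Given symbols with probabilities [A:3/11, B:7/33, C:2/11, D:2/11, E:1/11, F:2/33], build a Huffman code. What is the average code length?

Huffman tree construction:
Combine smallest probabilities repeatedly
Resulting codes:
  A: 10 (length 2)
  B: 01 (length 2)
  C: 111 (length 3)
  D: 00 (length 2)
  E: 1101 (length 4)
  F: 1100 (length 4)
Average length = Σ p(s) × length(s) = 2.4848 bits


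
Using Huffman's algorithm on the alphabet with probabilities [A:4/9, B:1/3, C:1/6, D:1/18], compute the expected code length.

Huffman tree construction:
Combine smallest probabilities repeatedly
Resulting codes:
  A: 0 (length 1)
  B: 11 (length 2)
  C: 101 (length 3)
  D: 100 (length 3)
Average length = Σ p(s) × length(s) = 1.7778 bits


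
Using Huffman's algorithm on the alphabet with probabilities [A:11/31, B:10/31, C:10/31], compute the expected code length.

Huffman tree construction:
Combine smallest probabilities repeatedly
Resulting codes:
  A: 0 (length 1)
  B: 10 (length 2)
  C: 11 (length 2)
Average length = Σ p(s) × length(s) = 1.6452 bits


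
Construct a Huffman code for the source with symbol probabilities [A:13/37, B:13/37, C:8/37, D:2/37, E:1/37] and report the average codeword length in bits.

Huffman tree construction:
Combine smallest probabilities repeatedly
Resulting codes:
  A: 11 (length 2)
  B: 0 (length 1)
  C: 101 (length 3)
  D: 1001 (length 4)
  E: 1000 (length 4)
Average length = Σ p(s) × length(s) = 2.0270 bits


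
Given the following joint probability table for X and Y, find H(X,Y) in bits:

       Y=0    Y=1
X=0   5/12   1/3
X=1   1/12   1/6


H(X,Y) = -Σ p(x,y) log₂ p(x,y)
  p(0,0)=5/12: -0.4167 × log₂(0.4167) = 0.5263
  p(0,1)=1/3: -0.3333 × log₂(0.3333) = 0.5283
  p(1,0)=1/12: -0.0833 × log₂(0.0833) = 0.2987
  p(1,1)=1/6: -0.1667 × log₂(0.1667) = 0.4308
H(X,Y) = 1.7842 bits


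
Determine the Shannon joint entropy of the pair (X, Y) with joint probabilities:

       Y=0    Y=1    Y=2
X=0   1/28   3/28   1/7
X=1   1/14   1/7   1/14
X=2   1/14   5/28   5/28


H(X,Y) = -Σ p(x,y) log₂ p(x,y)
  p(0,0)=1/28: -0.0357 × log₂(0.0357) = 0.1717
  p(0,1)=3/28: -0.1071 × log₂(0.1071) = 0.3453
  p(0,2)=1/7: -0.1429 × log₂(0.1429) = 0.4011
  p(1,0)=1/14: -0.0714 × log₂(0.0714) = 0.2720
  p(1,1)=1/7: -0.1429 × log₂(0.1429) = 0.4011
  p(1,2)=1/14: -0.0714 × log₂(0.0714) = 0.2720
  p(2,0)=1/14: -0.0714 × log₂(0.0714) = 0.2720
  p(2,1)=5/28: -0.1786 × log₂(0.1786) = 0.4438
  p(2,2)=5/28: -0.1786 × log₂(0.1786) = 0.4438
H(X,Y) = 3.0226 bits


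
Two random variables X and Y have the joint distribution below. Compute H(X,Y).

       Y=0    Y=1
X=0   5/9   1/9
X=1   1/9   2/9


H(X,Y) = -Σ p(x,y) log₂ p(x,y)
  p(0,0)=5/9: -0.5556 × log₂(0.5556) = 0.4711
  p(0,1)=1/9: -0.1111 × log₂(0.1111) = 0.3522
  p(1,0)=1/9: -0.1111 × log₂(0.1111) = 0.3522
  p(1,1)=2/9: -0.2222 × log₂(0.2222) = 0.4822
H(X,Y) = 1.6577 bits


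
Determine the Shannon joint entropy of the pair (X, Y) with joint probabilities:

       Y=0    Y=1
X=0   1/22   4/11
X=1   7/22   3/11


H(X,Y) = -Σ p(x,y) log₂ p(x,y)
  p(0,0)=1/22: -0.0455 × log₂(0.0455) = 0.2027
  p(0,1)=4/11: -0.3636 × log₂(0.3636) = 0.5307
  p(1,0)=7/22: -0.3182 × log₂(0.3182) = 0.5257
  p(1,1)=3/11: -0.2727 × log₂(0.2727) = 0.5112
H(X,Y) = 1.7703 bits


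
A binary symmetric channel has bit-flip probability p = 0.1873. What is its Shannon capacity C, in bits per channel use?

For BSC with error probability p:
C = 1 - H(p) where H(p) is binary entropy
H(0.1873) = -0.1873 × log₂(0.1873) - 0.8127 × log₂(0.8127)
H(p) = 0.6958
C = 1 - 0.6958 = 0.3042 bits/use


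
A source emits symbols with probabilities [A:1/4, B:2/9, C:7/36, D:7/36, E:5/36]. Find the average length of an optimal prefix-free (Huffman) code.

Huffman tree construction:
Combine smallest probabilities repeatedly
Resulting codes:
  A: 10 (length 2)
  B: 01 (length 2)
  C: 111 (length 3)
  D: 00 (length 2)
  E: 110 (length 3)
Average length = Σ p(s) × length(s) = 2.3333 bits


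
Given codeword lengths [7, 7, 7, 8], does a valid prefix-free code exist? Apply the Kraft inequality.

Kraft inequality: Σ 2^(-l_i) ≤ 1 for prefix-free code
Calculating: 2^(-7) + 2^(-7) + 2^(-7) + 2^(-8)
= 0.0078125 + 0.0078125 + 0.0078125 + 0.00390625
= 0.0273
Since 0.0273 ≤ 1, prefix-free code exists


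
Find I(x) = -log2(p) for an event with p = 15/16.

Information content I(x) = -log₂(p(x))
I = -log₂(15/16) = -log₂(0.9375)
I = 0.0931 bits


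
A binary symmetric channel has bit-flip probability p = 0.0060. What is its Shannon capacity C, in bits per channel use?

For BSC with error probability p:
C = 1 - H(p) where H(p) is binary entropy
H(0.0060) = -0.0060 × log₂(0.0060) - 0.9940 × log₂(0.9940)
H(p) = 0.0529
C = 1 - 0.0529 = 0.9471 bits/use


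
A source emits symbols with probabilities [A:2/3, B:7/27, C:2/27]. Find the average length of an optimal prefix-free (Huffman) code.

Huffman tree construction:
Combine smallest probabilities repeatedly
Resulting codes:
  A: 1 (length 1)
  B: 01 (length 2)
  C: 00 (length 2)
Average length = Σ p(s) × length(s) = 1.3333 bits


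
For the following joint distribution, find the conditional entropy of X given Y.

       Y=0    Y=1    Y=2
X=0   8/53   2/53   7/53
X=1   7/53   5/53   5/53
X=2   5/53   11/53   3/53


H(X|Y) = Σ_y p(y) H(X|Y=y)
  p(Y=0) = 20/53, H(X|Y=0) = 1.5589
  p(Y=1) = 18/53, H(X|Y=1) = 1.2997
  p(Y=2) = 15/53, H(X|Y=2) = 1.5058
H(X|Y) = 0.3774×1.5589 + 0.3396×1.2997 + 0.2830×1.5058 = 1.4558 bits


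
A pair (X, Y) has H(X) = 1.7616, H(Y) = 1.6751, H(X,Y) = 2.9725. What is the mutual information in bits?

I(X;Y) = H(X) + H(Y) - H(X,Y)
I(X;Y) = 1.7616 + 1.6751 - 2.9725 = 0.4642 bits


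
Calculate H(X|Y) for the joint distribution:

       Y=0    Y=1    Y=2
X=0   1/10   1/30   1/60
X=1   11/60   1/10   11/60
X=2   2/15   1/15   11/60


H(X|Y) = Σ_y p(y) H(X|Y=y)
  p(Y=0) = 5/12, H(X|Y=0) = 1.5413
  p(Y=1) = 1/5, H(X|Y=1) = 1.4591
  p(Y=2) = 23/60, H(X|Y=2) = 1.2145
H(X|Y) = 0.4167×1.5413 + 0.2000×1.4591 + 0.3833×1.2145 = 1.3996 bits


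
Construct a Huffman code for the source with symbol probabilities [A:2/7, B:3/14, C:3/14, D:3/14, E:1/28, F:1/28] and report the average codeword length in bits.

Huffman tree construction:
Combine smallest probabilities repeatedly
Resulting codes:
  A: 10 (length 2)
  B: 111 (length 3)
  C: 00 (length 2)
  D: 01 (length 2)
  E: 1100 (length 4)
  F: 1101 (length 4)
Average length = Σ p(s) × length(s) = 2.3571 bits


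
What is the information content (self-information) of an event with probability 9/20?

Information content I(x) = -log₂(p(x))
I = -log₂(9/20) = -log₂(0.4500)
I = 1.1520 bits


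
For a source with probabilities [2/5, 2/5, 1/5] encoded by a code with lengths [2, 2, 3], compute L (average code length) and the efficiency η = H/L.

Average length L = Σ p_i × l_i = 2.2000 bits
Entropy H = 1.5219 bits
Efficiency η = H/L × 100% = 69.18%


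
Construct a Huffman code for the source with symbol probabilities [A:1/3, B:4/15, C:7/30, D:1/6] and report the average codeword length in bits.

Huffman tree construction:
Combine smallest probabilities repeatedly
Resulting codes:
  A: 11 (length 2)
  B: 10 (length 2)
  C: 01 (length 2)
  D: 00 (length 2)
Average length = Σ p(s) × length(s) = 2.0000 bits


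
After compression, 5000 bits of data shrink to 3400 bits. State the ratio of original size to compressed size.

Compression ratio = Original / Compressed
= 5000 / 3400 = 1.47:1


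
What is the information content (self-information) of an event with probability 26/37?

Information content I(x) = -log₂(p(x))
I = -log₂(26/37) = -log₂(0.7027)
I = 0.5090 bits


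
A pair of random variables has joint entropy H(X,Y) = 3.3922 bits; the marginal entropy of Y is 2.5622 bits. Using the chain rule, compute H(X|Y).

Chain rule: H(X,Y) = H(X|Y) + H(Y)
H(X|Y) = H(X,Y) - H(Y) = 3.3922 - 2.5622 = 0.83 bits


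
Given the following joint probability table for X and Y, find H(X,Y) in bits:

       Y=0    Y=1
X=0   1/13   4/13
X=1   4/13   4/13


H(X,Y) = -Σ p(x,y) log₂ p(x,y)
  p(0,0)=1/13: -0.0769 × log₂(0.0769) = 0.2846
  p(0,1)=4/13: -0.3077 × log₂(0.3077) = 0.5232
  p(1,0)=4/13: -0.3077 × log₂(0.3077) = 0.5232
  p(1,1)=4/13: -0.3077 × log₂(0.3077) = 0.5232
H(X,Y) = 1.8543 bits


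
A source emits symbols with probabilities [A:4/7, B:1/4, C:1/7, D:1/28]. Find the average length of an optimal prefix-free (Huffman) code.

Huffman tree construction:
Combine smallest probabilities repeatedly
Resulting codes:
  A: 1 (length 1)
  B: 01 (length 2)
  C: 001 (length 3)
  D: 000 (length 3)
Average length = Σ p(s) × length(s) = 1.6071 bits


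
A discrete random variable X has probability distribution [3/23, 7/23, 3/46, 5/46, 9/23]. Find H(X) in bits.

H(X) = -Σ p(x) log₂ p(x)
  -3/23 × log₂(3/23) = 0.3833
  -7/23 × log₂(7/23) = 0.5223
  -3/46 × log₂(3/46) = 0.2569
  -5/46 × log₂(5/46) = 0.3480
  -9/23 × log₂(9/23) = 0.5297
H(X) = 2.0402 bits


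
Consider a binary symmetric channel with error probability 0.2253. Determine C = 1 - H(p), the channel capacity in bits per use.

For BSC with error probability p:
C = 1 - H(p) where H(p) is binary entropy
H(0.2253) = -0.2253 × log₂(0.2253) - 0.7747 × log₂(0.7747)
H(p) = 0.7697
C = 1 - 0.7697 = 0.2303 bits/use


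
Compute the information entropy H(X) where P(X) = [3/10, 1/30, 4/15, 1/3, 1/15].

H(X) = -Σ p(x) log₂ p(x)
  -3/10 × log₂(3/10) = 0.5211
  -1/30 × log₂(1/30) = 0.1636
  -4/15 × log₂(4/15) = 0.5085
  -1/3 × log₂(1/3) = 0.5283
  -1/15 × log₂(1/15) = 0.2605
H(X) = 1.9819 bits


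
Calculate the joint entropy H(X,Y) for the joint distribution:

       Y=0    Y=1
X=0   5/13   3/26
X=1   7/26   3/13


H(X,Y) = -Σ p(x,y) log₂ p(x,y)
  p(0,0)=5/13: -0.3846 × log₂(0.3846) = 0.5302
  p(0,1)=3/26: -0.1154 × log₂(0.1154) = 0.3595
  p(1,0)=7/26: -0.2692 × log₂(0.2692) = 0.5097
  p(1,1)=3/13: -0.2308 × log₂(0.2308) = 0.4882
H(X,Y) = 1.8875 bits


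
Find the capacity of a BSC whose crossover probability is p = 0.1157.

For BSC with error probability p:
C = 1 - H(p) where H(p) is binary entropy
H(0.1157) = -0.1157 × log₂(0.1157) - 0.8843 × log₂(0.8843)
H(p) = 0.5169
C = 1 - 0.5169 = 0.4831 bits/use


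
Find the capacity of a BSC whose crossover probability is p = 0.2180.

For BSC with error probability p:
C = 1 - H(p) where H(p) is binary entropy
H(0.2180) = -0.2180 × log₂(0.2180) - 0.7820 × log₂(0.7820)
H(p) = 0.7565
C = 1 - 0.7565 = 0.2435 bits/use


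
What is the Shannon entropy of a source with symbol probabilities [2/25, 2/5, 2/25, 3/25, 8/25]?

H(X) = -Σ p(x) log₂ p(x)
  -2/25 × log₂(2/25) = 0.2915
  -2/5 × log₂(2/5) = 0.5288
  -2/25 × log₂(2/25) = 0.2915
  -3/25 × log₂(3/25) = 0.3671
  -8/25 × log₂(8/25) = 0.5260
H(X) = 2.0049 bits


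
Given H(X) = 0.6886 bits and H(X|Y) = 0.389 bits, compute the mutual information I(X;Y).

I(X;Y) = H(X) - H(X|Y)
I(X;Y) = 0.6886 - 0.389 = 0.2996 bits


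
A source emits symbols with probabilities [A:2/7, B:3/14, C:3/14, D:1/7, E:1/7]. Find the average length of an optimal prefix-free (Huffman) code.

Huffman tree construction:
Combine smallest probabilities repeatedly
Resulting codes:
  A: 10 (length 2)
  B: 00 (length 2)
  C: 01 (length 2)
  D: 110 (length 3)
  E: 111 (length 3)
Average length = Σ p(s) × length(s) = 2.2857 bits


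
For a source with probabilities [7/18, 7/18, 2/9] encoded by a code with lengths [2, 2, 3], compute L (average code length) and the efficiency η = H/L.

Average length L = Σ p_i × l_i = 2.2222 bits
Entropy H = 1.5420 bits
Efficiency η = H/L × 100% = 69.39%


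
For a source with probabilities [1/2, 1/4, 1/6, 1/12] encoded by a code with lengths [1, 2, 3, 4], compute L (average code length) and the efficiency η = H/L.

Average length L = Σ p_i × l_i = 1.8333 bits
Entropy H = 1.7296 bits
Efficiency η = H/L × 100% = 94.34%


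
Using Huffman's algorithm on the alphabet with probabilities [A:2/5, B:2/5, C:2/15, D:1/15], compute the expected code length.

Huffman tree construction:
Combine smallest probabilities repeatedly
Resulting codes:
  A: 11 (length 2)
  B: 0 (length 1)
  C: 101 (length 3)
  D: 100 (length 3)
Average length = Σ p(s) × length(s) = 1.8000 bits


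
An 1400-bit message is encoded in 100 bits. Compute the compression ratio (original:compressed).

Compression ratio = Original / Compressed
= 1400 / 100 = 14.00:1


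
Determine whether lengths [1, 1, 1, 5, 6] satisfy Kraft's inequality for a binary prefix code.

Kraft inequality: Σ 2^(-l_i) ≤ 1 for prefix-free code
Calculating: 2^(-1) + 2^(-1) + 2^(-1) + 2^(-5) + 2^(-6)
= 0.5 + 0.5 + 0.5 + 0.03125 + 0.015625
= 1.5469
Since 1.5469 > 1, prefix-free code does not exist


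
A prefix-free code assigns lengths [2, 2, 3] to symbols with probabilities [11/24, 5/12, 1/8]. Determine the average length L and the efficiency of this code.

Average length L = Σ p_i × l_i = 2.1250 bits
Entropy H = 1.4171 bits
Efficiency η = H/L × 100% = 66.69%


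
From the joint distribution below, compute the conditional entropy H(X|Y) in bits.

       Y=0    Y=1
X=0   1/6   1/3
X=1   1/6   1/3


H(X|Y) = Σ_y p(y) H(X|Y=y)
  p(Y=0) = 1/3, H(X|Y=0) = 1.0000
  p(Y=1) = 2/3, H(X|Y=1) = 1.0000
H(X|Y) = 0.3333×1.0000 + 0.6667×1.0000 = 1.0000 bits


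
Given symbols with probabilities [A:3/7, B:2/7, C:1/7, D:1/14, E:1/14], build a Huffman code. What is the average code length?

Huffman tree construction:
Combine smallest probabilities repeatedly
Resulting codes:
  A: 0 (length 1)
  B: 10 (length 2)
  C: 110 (length 3)
  D: 1110 (length 4)
  E: 1111 (length 4)
Average length = Σ p(s) × length(s) = 2.0000 bits


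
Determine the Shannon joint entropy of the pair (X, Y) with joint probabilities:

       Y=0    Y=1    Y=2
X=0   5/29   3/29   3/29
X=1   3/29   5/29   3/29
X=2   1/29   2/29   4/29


H(X,Y) = -Σ p(x,y) log₂ p(x,y)
  p(0,0)=5/29: -0.1724 × log₂(0.1724) = 0.4373
  p(0,1)=3/29: -0.1034 × log₂(0.1034) = 0.3386
  p(0,2)=3/29: -0.1034 × log₂(0.1034) = 0.3386
  p(1,0)=3/29: -0.1034 × log₂(0.1034) = 0.3386
  p(1,1)=5/29: -0.1724 × log₂(0.1724) = 0.4373
  p(1,2)=3/29: -0.1034 × log₂(0.1034) = 0.3386
  p(2,0)=1/29: -0.0345 × log₂(0.0345) = 0.1675
  p(2,1)=2/29: -0.0690 × log₂(0.0690) = 0.2661
  p(2,2)=4/29: -0.1379 × log₂(0.1379) = 0.3942
H(X,Y) = 3.0566 bits


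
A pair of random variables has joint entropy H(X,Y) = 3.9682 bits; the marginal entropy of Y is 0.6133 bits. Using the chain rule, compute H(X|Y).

Chain rule: H(X,Y) = H(X|Y) + H(Y)
H(X|Y) = H(X,Y) - H(Y) = 3.9682 - 0.6133 = 3.3549 bits


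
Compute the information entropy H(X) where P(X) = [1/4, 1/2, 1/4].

H(X) = -Σ p(x) log₂ p(x)
  -1/4 × log₂(1/4) = 0.5000
  -1/2 × log₂(1/2) = 0.5000
  -1/4 × log₂(1/4) = 0.5000
H(X) = 1.5000 bits


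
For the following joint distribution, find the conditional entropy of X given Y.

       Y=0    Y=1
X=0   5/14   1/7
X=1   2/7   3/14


H(X|Y) = Σ_y p(y) H(X|Y=y)
  p(Y=0) = 9/14, H(X|Y=0) = 0.9911
  p(Y=1) = 5/14, H(X|Y=1) = 0.9710
H(X|Y) = 0.6429×0.9911 + 0.3571×0.9710 = 0.9839 bits


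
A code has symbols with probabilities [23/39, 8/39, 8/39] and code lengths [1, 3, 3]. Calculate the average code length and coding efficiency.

Average length L = Σ p_i × l_i = 1.8205 bits
Entropy H = 1.3869 bits
Efficiency η = H/L × 100% = 76.18%


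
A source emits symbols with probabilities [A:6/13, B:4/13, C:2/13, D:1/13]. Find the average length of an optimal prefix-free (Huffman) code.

Huffman tree construction:
Combine smallest probabilities repeatedly
Resulting codes:
  A: 0 (length 1)
  B: 11 (length 2)
  C: 101 (length 3)
  D: 100 (length 3)
Average length = Σ p(s) × length(s) = 1.7692 bits


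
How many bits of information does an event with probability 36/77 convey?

Information content I(x) = -log₂(p(x))
I = -log₂(36/77) = -log₂(0.4675)
I = 1.0969 bits


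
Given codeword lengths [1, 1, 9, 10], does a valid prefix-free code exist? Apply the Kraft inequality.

Kraft inequality: Σ 2^(-l_i) ≤ 1 for prefix-free code
Calculating: 2^(-1) + 2^(-1) + 2^(-9) + 2^(-10)
= 0.5 + 0.5 + 0.001953125 + 0.0009765625
= 1.0029
Since 1.0029 > 1, prefix-free code does not exist


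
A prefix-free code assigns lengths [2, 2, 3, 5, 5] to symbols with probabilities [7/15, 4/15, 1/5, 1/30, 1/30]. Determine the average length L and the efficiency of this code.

Average length L = Σ p_i × l_i = 2.4000 bits
Entropy H = 1.8131 bits
Efficiency η = H/L × 100% = 75.55%


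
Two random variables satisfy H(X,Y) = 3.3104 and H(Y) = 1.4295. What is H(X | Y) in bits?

Chain rule: H(X,Y) = H(X|Y) + H(Y)
H(X|Y) = H(X,Y) - H(Y) = 3.3104 - 1.4295 = 1.8809 bits


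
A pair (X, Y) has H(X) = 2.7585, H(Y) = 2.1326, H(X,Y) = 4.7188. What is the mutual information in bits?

I(X;Y) = H(X) + H(Y) - H(X,Y)
I(X;Y) = 2.7585 + 2.1326 - 4.7188 = 0.1723 bits


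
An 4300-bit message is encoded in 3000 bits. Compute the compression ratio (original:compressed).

Compression ratio = Original / Compressed
= 4300 / 3000 = 1.43:1


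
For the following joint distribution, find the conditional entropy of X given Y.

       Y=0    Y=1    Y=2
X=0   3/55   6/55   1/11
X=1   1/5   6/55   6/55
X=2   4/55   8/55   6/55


H(X|Y) = Σ_y p(y) H(X|Y=y)
  p(Y=0) = 18/55, H(X|Y=0) = 1.3472
  p(Y=1) = 4/11, H(X|Y=1) = 1.5710
  p(Y=2) = 17/55, H(X|Y=2) = 1.5799
H(X|Y) = 0.3273×1.3472 + 0.3636×1.5710 + 0.3091×1.5799 = 1.5005 bits


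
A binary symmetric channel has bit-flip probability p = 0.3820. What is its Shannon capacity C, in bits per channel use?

For BSC with error probability p:
C = 1 - H(p) where H(p) is binary entropy
H(0.3820) = -0.3820 × log₂(0.3820) - 0.6180 × log₂(0.6180)
H(p) = 0.9594
C = 1 - 0.9594 = 0.0406 bits/use


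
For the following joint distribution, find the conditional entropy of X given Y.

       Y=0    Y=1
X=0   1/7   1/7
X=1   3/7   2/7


H(X|Y) = Σ_y p(y) H(X|Y=y)
  p(Y=0) = 4/7, H(X|Y=0) = 0.8113
  p(Y=1) = 3/7, H(X|Y=1) = 0.9183
H(X|Y) = 0.5714×0.8113 + 0.4286×0.9183 = 0.8571 bits


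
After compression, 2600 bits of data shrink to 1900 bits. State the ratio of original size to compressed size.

Compression ratio = Original / Compressed
= 2600 / 1900 = 1.37:1


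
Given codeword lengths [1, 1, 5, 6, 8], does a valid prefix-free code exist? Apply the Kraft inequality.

Kraft inequality: Σ 2^(-l_i) ≤ 1 for prefix-free code
Calculating: 2^(-1) + 2^(-1) + 2^(-5) + 2^(-6) + 2^(-8)
= 0.5 + 0.5 + 0.03125 + 0.015625 + 0.00390625
= 1.0508
Since 1.0508 > 1, prefix-free code does not exist


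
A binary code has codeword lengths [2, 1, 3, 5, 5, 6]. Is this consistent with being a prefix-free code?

Kraft inequality: Σ 2^(-l_i) ≤ 1 for prefix-free code
Calculating: 2^(-2) + 2^(-1) + 2^(-3) + 2^(-5) + 2^(-5) + 2^(-6)
= 0.25 + 0.5 + 0.125 + 0.03125 + 0.03125 + 0.015625
= 0.9531
Since 0.9531 ≤ 1, prefix-free code exists


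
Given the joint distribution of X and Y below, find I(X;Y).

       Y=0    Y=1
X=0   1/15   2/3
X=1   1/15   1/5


H(X) = 0.8366, H(Y) = 0.5665, H(X,Y) = 1.3753
I(X;Y) = H(X) + H(Y) - H(X,Y) = 0.0279 bits


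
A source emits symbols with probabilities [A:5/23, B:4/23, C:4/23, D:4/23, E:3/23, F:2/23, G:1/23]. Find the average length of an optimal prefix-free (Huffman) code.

Huffman tree construction:
Combine smallest probabilities repeatedly
Resulting codes:
  A: 01 (length 2)
  B: 110 (length 3)
  C: 111 (length 3)
  D: 00 (length 2)
  E: 100 (length 3)
  F: 1011 (length 4)
  G: 1010 (length 4)
Average length = Σ p(s) × length(s) = 2.7391 bits


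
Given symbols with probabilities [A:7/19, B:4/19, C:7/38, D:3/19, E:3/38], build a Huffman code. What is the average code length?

Huffman tree construction:
Combine smallest probabilities repeatedly
Resulting codes:
  A: 11 (length 2)
  B: 01 (length 2)
  C: 00 (length 2)
  D: 101 (length 3)
  E: 100 (length 3)
Average length = Σ p(s) × length(s) = 2.2368 bits


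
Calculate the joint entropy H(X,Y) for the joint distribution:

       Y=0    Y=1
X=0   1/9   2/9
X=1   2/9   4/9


H(X,Y) = -Σ p(x,y) log₂ p(x,y)
  p(0,0)=1/9: -0.1111 × log₂(0.1111) = 0.3522
  p(0,1)=2/9: -0.2222 × log₂(0.2222) = 0.4822
  p(1,0)=2/9: -0.2222 × log₂(0.2222) = 0.4822
  p(1,1)=4/9: -0.4444 × log₂(0.4444) = 0.5200
H(X,Y) = 1.8366 bits


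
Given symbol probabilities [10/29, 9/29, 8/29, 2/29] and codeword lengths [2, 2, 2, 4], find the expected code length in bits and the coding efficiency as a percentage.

Average length L = Σ p_i × l_i = 2.1379 bits
Entropy H = 1.8322 bits
Efficiency η = H/L × 100% = 85.70%


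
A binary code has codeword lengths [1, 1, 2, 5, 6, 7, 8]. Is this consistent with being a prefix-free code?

Kraft inequality: Σ 2^(-l_i) ≤ 1 for prefix-free code
Calculating: 2^(-1) + 2^(-1) + 2^(-2) + 2^(-5) + 2^(-6) + 2^(-7) + 2^(-8)
= 0.5 + 0.5 + 0.25 + 0.03125 + 0.015625 + 0.0078125 + 0.00390625
= 1.3086
Since 1.3086 > 1, prefix-free code does not exist


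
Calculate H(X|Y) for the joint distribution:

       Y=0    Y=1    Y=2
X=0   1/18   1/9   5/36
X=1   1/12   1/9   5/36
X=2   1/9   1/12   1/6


H(X|Y) = Σ_y p(y) H(X|Y=y)
  p(Y=0) = 1/4, H(X|Y=0) = 1.5305
  p(Y=1) = 11/36, H(X|Y=1) = 1.5726
  p(Y=2) = 4/9, H(X|Y=2) = 1.5794
H(X|Y) = 0.2500×1.5305 + 0.3056×1.5726 + 0.4444×1.5794 = 1.5651 bits


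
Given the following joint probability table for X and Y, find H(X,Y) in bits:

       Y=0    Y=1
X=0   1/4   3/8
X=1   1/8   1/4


H(X,Y) = -Σ p(x,y) log₂ p(x,y)
  p(0,0)=1/4: -0.2500 × log₂(0.2500) = 0.5000
  p(0,1)=3/8: -0.3750 × log₂(0.3750) = 0.5306
  p(1,0)=1/8: -0.1250 × log₂(0.1250) = 0.3750
  p(1,1)=1/4: -0.2500 × log₂(0.2500) = 0.5000
H(X,Y) = 1.9056 bits


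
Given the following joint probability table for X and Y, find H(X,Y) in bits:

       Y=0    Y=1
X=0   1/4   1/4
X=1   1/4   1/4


H(X,Y) = -Σ p(x,y) log₂ p(x,y)
  p(0,0)=1/4: -0.2500 × log₂(0.2500) = 0.5000
  p(0,1)=1/4: -0.2500 × log₂(0.2500) = 0.5000
  p(1,0)=1/4: -0.2500 × log₂(0.2500) = 0.5000
  p(1,1)=1/4: -0.2500 × log₂(0.2500) = 0.5000
H(X,Y) = 2.0000 bits


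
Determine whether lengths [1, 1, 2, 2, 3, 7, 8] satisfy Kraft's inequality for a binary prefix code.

Kraft inequality: Σ 2^(-l_i) ≤ 1 for prefix-free code
Calculating: 2^(-1) + 2^(-1) + 2^(-2) + 2^(-2) + 2^(-3) + 2^(-7) + 2^(-8)
= 0.5 + 0.5 + 0.25 + 0.25 + 0.125 + 0.0078125 + 0.00390625
= 1.6367
Since 1.6367 > 1, prefix-free code does not exist


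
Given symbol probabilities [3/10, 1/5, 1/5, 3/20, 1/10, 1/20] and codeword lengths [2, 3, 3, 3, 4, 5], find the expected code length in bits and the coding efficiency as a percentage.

Average length L = Σ p_i × l_i = 2.9000 bits
Entropy H = 2.4087 bits
Efficiency η = H/L × 100% = 83.06%


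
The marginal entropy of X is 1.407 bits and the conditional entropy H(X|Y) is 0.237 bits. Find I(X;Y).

I(X;Y) = H(X) - H(X|Y)
I(X;Y) = 1.407 - 0.237 = 1.17 bits


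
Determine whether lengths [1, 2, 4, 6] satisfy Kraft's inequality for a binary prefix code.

Kraft inequality: Σ 2^(-l_i) ≤ 1 for prefix-free code
Calculating: 2^(-1) + 2^(-2) + 2^(-4) + 2^(-6)
= 0.5 + 0.25 + 0.0625 + 0.015625
= 0.8281
Since 0.8281 ≤ 1, prefix-free code exists


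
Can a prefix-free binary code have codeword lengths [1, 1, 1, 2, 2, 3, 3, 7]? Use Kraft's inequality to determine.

Kraft inequality: Σ 2^(-l_i) ≤ 1 for prefix-free code
Calculating: 2^(-1) + 2^(-1) + 2^(-1) + 2^(-2) + 2^(-2) + 2^(-3) + 2^(-3) + 2^(-7)
= 0.5 + 0.5 + 0.5 + 0.25 + 0.25 + 0.125 + 0.125 + 0.0078125
= 2.2578
Since 2.2578 > 1, prefix-free code does not exist


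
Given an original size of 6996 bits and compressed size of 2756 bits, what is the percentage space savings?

Space savings = (1 - Compressed/Original) × 100%
= (1 - 2756/6996) × 100%
= 60.61%


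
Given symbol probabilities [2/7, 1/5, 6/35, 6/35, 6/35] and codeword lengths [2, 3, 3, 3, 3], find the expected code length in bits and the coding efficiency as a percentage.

Average length L = Σ p_i × l_i = 2.7143 bits
Entropy H = 2.2893 bits
Efficiency η = H/L × 100% = 84.34%


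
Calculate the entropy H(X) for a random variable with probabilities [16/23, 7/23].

H(X) = -Σ p(x) log₂ p(x)
  -16/23 × log₂(16/23) = 0.3642
  -7/23 × log₂(7/23) = 0.5223
H(X) = 0.8865 bits


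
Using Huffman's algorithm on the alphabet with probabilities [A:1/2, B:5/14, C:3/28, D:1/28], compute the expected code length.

Huffman tree construction:
Combine smallest probabilities repeatedly
Resulting codes:
  A: 0 (length 1)
  B: 11 (length 2)
  C: 101 (length 3)
  D: 100 (length 3)
Average length = Σ p(s) × length(s) = 1.6429 bits


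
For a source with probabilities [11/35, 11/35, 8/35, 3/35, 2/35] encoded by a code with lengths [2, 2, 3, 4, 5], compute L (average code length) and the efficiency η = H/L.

Average length L = Σ p_i × l_i = 2.5714 bits
Entropy H = 2.0761 bits
Efficiency η = H/L × 100% = 80.74%


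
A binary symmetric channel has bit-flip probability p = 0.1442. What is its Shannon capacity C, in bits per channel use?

For BSC with error probability p:
C = 1 - H(p) where H(p) is binary entropy
H(0.1442) = -0.1442 × log₂(0.1442) - 0.8558 × log₂(0.8558)
H(p) = 0.5951
C = 1 - 0.5951 = 0.4049 bits/use


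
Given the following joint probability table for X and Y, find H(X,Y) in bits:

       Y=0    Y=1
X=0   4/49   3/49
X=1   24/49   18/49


H(X,Y) = -Σ p(x,y) log₂ p(x,y)
  p(0,0)=4/49: -0.0816 × log₂(0.0816) = 0.2951
  p(0,1)=3/49: -0.0612 × log₂(0.0612) = 0.2467
  p(1,0)=24/49: -0.4898 × log₂(0.4898) = 0.5044
  p(1,1)=18/49: -0.3673 × log₂(0.3673) = 0.5307
H(X,Y) = 1.5769 bits


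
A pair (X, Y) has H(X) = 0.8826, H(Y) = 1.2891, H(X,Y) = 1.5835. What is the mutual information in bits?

I(X;Y) = H(X) + H(Y) - H(X,Y)
I(X;Y) = 0.8826 + 1.2891 - 1.5835 = 0.5882 bits


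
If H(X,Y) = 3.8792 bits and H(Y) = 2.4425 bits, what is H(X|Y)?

Chain rule: H(X,Y) = H(X|Y) + H(Y)
H(X|Y) = H(X,Y) - H(Y) = 3.8792 - 2.4425 = 1.4367 bits


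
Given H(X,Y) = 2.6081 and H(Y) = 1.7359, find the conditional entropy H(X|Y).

Chain rule: H(X,Y) = H(X|Y) + H(Y)
H(X|Y) = H(X,Y) - H(Y) = 2.6081 - 1.7359 = 0.8722 bits


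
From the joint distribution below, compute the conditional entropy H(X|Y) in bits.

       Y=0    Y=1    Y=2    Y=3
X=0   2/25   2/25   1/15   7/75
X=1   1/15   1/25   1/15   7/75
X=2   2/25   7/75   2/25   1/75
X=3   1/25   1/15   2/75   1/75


H(X|Y) = Σ_y p(y) H(X|Y=y)
  p(Y=0) = 4/15, H(X|Y=0) = 1.9527
  p(Y=1) = 7/25, H(X|Y=1) = 1.9387
  p(Y=2) = 6/25, H(X|Y=2) = 1.9072
  p(Y=3) = 16/75, H(X|Y=3) = 1.5436
H(X|Y) = 0.2667×1.9527 + 0.2800×1.9387 + 0.2400×1.9072 + 0.2133×1.5436 = 1.8506 bits


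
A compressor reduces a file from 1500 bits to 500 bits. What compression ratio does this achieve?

Compression ratio = Original / Compressed
= 1500 / 500 = 3.00:1


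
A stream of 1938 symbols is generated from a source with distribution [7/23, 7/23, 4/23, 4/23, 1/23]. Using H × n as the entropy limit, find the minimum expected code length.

Entropy H = 2.1191 bits/symbol
Minimum bits = H × n = 2.1191 × 1938
= 4106.79 bits


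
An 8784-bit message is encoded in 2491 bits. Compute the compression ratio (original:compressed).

Compression ratio = Original / Compressed
= 8784 / 2491 = 3.53:1


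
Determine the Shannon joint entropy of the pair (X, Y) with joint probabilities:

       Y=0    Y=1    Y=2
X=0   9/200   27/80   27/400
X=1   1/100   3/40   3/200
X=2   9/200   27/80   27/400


H(X,Y) = -Σ p(x,y) log₂ p(x,y)
  p(0,0)=9/200: -0.0450 × log₂(0.0450) = 0.2013
  p(0,1)=27/80: -0.3375 × log₂(0.3375) = 0.5289
  p(0,2)=27/400: -0.0675 × log₂(0.0675) = 0.2625
  p(1,0)=1/100: -0.0100 × log₂(0.0100) = 0.0664
  p(1,1)=3/40: -0.0750 × log₂(0.0750) = 0.2803
  p(1,2)=3/200: -0.0150 × log₂(0.0150) = 0.0909
  p(2,0)=9/200: -0.0450 × log₂(0.0450) = 0.2013
  p(2,1)=27/80: -0.3375 × log₂(0.3375) = 0.5289
  p(2,2)=27/400: -0.0675 × log₂(0.0675) = 0.2625
H(X,Y) = 2.4230 bits


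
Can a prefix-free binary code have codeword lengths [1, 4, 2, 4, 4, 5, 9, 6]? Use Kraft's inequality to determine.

Kraft inequality: Σ 2^(-l_i) ≤ 1 for prefix-free code
Calculating: 2^(-1) + 2^(-4) + 2^(-2) + 2^(-4) + 2^(-4) + 2^(-5) + 2^(-9) + 2^(-6)
= 0.5 + 0.0625 + 0.25 + 0.0625 + 0.0625 + 0.03125 + 0.001953125 + 0.015625
= 0.9863
Since 0.9863 ≤ 1, prefix-free code exists


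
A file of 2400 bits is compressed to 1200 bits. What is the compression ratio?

Compression ratio = Original / Compressed
= 2400 / 1200 = 2.00:1


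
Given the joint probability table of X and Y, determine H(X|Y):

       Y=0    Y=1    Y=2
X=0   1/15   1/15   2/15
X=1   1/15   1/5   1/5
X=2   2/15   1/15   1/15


H(X|Y) = Σ_y p(y) H(X|Y=y)
  p(Y=0) = 4/15, H(X|Y=0) = 1.5000
  p(Y=1) = 1/3, H(X|Y=1) = 1.3710
  p(Y=2) = 2/5, H(X|Y=2) = 1.4591
H(X|Y) = 0.2667×1.5000 + 0.3333×1.3710 + 0.4000×1.4591 = 1.4406 bits


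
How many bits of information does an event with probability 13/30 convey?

Information content I(x) = -log₂(p(x))
I = -log₂(13/30) = -log₂(0.4333)
I = 1.2065 bits


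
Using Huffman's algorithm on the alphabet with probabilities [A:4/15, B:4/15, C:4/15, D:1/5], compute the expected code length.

Huffman tree construction:
Combine smallest probabilities repeatedly
Resulting codes:
  A: 01 (length 2)
  B: 10 (length 2)
  C: 11 (length 2)
  D: 00 (length 2)
Average length = Σ p(s) × length(s) = 2.0000 bits


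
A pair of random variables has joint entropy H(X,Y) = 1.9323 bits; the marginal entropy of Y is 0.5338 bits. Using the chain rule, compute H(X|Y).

Chain rule: H(X,Y) = H(X|Y) + H(Y)
H(X|Y) = H(X,Y) - H(Y) = 1.9323 - 0.5338 = 1.3985 bits


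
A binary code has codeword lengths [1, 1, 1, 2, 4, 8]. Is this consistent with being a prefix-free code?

Kraft inequality: Σ 2^(-l_i) ≤ 1 for prefix-free code
Calculating: 2^(-1) + 2^(-1) + 2^(-1) + 2^(-2) + 2^(-4) + 2^(-8)
= 0.5 + 0.5 + 0.5 + 0.25 + 0.0625 + 0.00390625
= 1.8164
Since 1.8164 > 1, prefix-free code does not exist


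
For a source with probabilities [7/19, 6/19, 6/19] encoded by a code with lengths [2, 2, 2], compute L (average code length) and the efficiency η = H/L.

Average length L = Σ p_i × l_i = 2.0000 bits
Entropy H = 1.5810 bits
Efficiency η = H/L × 100% = 79.05%


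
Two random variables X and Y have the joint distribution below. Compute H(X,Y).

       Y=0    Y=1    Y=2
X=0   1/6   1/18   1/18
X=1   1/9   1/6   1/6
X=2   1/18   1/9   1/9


H(X,Y) = -Σ p(x,y) log₂ p(x,y)
  p(0,0)=1/6: -0.1667 × log₂(0.1667) = 0.4308
  p(0,1)=1/18: -0.0556 × log₂(0.0556) = 0.2317
  p(0,2)=1/18: -0.0556 × log₂(0.0556) = 0.2317
  p(1,0)=1/9: -0.1111 × log₂(0.1111) = 0.3522
  p(1,1)=1/6: -0.1667 × log₂(0.1667) = 0.4308
  p(1,2)=1/6: -0.1667 × log₂(0.1667) = 0.4308
  p(2,0)=1/18: -0.0556 × log₂(0.0556) = 0.2317
  p(2,1)=1/9: -0.1111 × log₂(0.1111) = 0.3522
  p(2,2)=1/9: -0.1111 × log₂(0.1111) = 0.3522
H(X,Y) = 3.0441 bits


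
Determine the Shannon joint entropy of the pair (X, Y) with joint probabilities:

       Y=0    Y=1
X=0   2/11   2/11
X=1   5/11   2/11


H(X,Y) = -Σ p(x,y) log₂ p(x,y)
  p(0,0)=2/11: -0.1818 × log₂(0.1818) = 0.4472
  p(0,1)=2/11: -0.1818 × log₂(0.1818) = 0.4472
  p(1,0)=5/11: -0.4545 × log₂(0.4545) = 0.5170
  p(1,1)=2/11: -0.1818 × log₂(0.1818) = 0.4472
H(X,Y) = 1.8586 bits


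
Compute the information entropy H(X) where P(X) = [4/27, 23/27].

H(X) = -Σ p(x) log₂ p(x)
  -4/27 × log₂(4/27) = 0.4081
  -23/27 × log₂(23/27) = 0.1971
H(X) = 0.6052 bits


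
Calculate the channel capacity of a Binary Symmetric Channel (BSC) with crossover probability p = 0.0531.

For BSC with error probability p:
C = 1 - H(p) where H(p) is binary entropy
H(0.0531) = -0.0531 × log₂(0.0531) - 0.9469 × log₂(0.9469)
H(p) = 0.2994
C = 1 - 0.2994 = 0.7006 bits/use


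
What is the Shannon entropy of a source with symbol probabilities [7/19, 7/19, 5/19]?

H(X) = -Σ p(x) log₂ p(x)
  -7/19 × log₂(7/19) = 0.5307
  -7/19 × log₂(7/19) = 0.5307
  -5/19 × log₂(5/19) = 0.5068
H(X) = 1.5683 bits


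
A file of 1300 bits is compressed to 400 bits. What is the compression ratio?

Compression ratio = Original / Compressed
= 1300 / 400 = 3.25:1


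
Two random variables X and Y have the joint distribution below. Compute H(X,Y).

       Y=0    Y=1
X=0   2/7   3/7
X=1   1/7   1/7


H(X,Y) = -Σ p(x,y) log₂ p(x,y)
  p(0,0)=2/7: -0.2857 × log₂(0.2857) = 0.5164
  p(0,1)=3/7: -0.4286 × log₂(0.4286) = 0.5239
  p(1,0)=1/7: -0.1429 × log₂(0.1429) = 0.4011
  p(1,1)=1/7: -0.1429 × log₂(0.1429) = 0.4011
H(X,Y) = 1.8424 bits


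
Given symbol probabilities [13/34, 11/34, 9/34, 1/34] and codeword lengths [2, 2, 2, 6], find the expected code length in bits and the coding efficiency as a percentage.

Average length L = Σ p_i × l_i = 2.1176 bits
Entropy H = 1.7143 bits
Efficiency η = H/L × 100% = 80.95%


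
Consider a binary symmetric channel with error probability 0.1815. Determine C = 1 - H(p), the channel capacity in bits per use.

For BSC with error probability p:
C = 1 - H(p) where H(p) is binary entropy
H(0.1815) = -0.1815 × log₂(0.1815) - 0.8185 × log₂(0.8185)
H(p) = 0.6833
C = 1 - 0.6833 = 0.3167 bits/use


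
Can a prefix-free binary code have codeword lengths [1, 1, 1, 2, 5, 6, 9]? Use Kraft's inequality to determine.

Kraft inequality: Σ 2^(-l_i) ≤ 1 for prefix-free code
Calculating: 2^(-1) + 2^(-1) + 2^(-1) + 2^(-2) + 2^(-5) + 2^(-6) + 2^(-9)
= 0.5 + 0.5 + 0.5 + 0.25 + 0.03125 + 0.015625 + 0.001953125
= 1.7988
Since 1.7988 > 1, prefix-free code does not exist
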